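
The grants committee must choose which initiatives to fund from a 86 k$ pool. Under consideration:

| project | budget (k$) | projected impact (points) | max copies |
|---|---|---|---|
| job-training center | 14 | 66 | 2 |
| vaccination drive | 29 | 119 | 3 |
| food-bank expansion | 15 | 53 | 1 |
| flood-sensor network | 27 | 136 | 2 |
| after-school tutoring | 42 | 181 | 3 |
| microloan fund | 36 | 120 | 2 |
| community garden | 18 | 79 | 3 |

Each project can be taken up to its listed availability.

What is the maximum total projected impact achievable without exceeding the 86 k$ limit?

Ranking by ratio (projected impact/k$): flood-sensor network 5.04, job-training center 4.71, community garden 4.39.
Greedy by ratio would take 2×job-training center + 2×flood-sensor network: 82 k$ used, total 404.
Dropping job-training center frees 14 k$; slotting in community garden (18 k$) lifts the total to 417 at 86 k$.
Every other selection either busts 86 k$ or exceeds an availability limit or fails to beat 417.

417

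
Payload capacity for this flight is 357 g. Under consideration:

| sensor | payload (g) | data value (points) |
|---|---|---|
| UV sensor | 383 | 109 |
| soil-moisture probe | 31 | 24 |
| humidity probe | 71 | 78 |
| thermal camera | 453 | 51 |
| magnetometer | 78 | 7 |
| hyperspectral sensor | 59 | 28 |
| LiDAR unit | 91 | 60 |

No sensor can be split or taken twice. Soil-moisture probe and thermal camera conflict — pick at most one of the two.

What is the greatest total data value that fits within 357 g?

197

By data value per g: humidity probe 1.10, soil-moisture probe 0.77, LiDAR unit 0.66, hyperspectral sensor 0.47 lead.
Soil-moisture probe + humidity probe + magnetometer + hyperspectral sensor + LiDAR unit uses 330 of the 357 g and totals 197.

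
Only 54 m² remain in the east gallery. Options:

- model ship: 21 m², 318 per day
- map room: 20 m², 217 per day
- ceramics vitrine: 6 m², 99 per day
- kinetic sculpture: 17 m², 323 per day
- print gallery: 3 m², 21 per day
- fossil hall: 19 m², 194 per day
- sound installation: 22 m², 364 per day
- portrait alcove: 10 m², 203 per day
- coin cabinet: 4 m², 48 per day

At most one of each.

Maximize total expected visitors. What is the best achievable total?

943

Taking the top-ratio exhibits first gives kinetic sculpture + sound installation + portrait alcove + coin cabinet for 938 (53 m²).
Replace sound installation and coin cabinet with model ship + ceramics vitrine: the trade gains 5 net, giving 943 at 54 m².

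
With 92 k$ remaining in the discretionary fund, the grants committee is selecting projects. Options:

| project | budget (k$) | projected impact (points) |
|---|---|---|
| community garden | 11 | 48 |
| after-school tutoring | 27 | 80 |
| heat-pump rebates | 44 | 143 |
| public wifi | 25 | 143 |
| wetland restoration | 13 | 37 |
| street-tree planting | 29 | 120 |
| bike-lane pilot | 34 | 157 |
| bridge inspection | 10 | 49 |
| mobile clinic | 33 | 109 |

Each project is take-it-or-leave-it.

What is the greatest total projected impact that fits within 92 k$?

Greedy by ratio would take community garden + public wifi + bike-lane pilot + bridge inspection: 80 k$ used, total 397.
Dropping community garden and bridge inspection frees 21 k$; slotting in street-tree planting (29 k$) lifts the total to 420 at 88 k$.
The closest alternative, public wifi + bike-lane pilot + mobile clinic, reaches only 409.

420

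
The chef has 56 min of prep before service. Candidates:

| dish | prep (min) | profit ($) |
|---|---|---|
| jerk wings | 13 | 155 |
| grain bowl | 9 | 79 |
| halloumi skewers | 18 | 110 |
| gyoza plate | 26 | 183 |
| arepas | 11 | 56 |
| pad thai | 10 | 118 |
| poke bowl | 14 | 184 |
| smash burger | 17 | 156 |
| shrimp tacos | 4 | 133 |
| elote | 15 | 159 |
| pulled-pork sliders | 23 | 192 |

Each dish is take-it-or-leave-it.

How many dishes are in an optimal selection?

Best achievable profit is 749.
jerk wings + pad thai + poke bowl + shrimp tacos + elote hits 749 at 56 min.
All optima have 5 dishes.

5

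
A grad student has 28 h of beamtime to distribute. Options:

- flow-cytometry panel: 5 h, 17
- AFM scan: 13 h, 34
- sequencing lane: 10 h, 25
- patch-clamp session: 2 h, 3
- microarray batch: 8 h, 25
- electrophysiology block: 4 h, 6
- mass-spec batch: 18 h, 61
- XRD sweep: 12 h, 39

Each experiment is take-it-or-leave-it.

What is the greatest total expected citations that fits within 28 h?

89

Taking the top-ratio experiments first gives flow-cytometry panel + patch-clamp session + mass-spec batch for 81 (25 h).
Replace flow-cytometry panel with microarray batch: the trade gains 8 net, giving 89 at 28 h.
That's the maximum — no swap from here does better than 89.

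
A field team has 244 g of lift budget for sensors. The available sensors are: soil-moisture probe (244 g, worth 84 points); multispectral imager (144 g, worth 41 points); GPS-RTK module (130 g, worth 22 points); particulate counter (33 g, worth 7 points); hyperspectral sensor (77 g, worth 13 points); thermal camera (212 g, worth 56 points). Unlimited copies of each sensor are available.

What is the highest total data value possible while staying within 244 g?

The ratio ordering already packs tightly: soil-moisture probe, 244 g, 84.

84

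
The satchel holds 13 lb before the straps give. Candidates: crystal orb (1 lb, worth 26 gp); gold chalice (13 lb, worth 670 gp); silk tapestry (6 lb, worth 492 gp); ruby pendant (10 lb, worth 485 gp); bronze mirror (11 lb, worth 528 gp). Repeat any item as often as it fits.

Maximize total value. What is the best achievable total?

1010

Taking crystal orb + 2×silk tapestry: 13 lb used, 1010 in value.
Every other selection either busts 13 lb or fails to beat 1010.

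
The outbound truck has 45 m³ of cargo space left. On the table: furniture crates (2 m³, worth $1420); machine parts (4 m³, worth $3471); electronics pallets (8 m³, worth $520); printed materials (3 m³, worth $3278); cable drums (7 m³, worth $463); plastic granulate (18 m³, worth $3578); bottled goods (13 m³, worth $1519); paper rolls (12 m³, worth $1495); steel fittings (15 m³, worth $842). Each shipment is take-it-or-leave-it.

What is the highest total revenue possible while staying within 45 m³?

13266

Taking the top-ratio shipments first gives furniture crates + machine parts + printed materials + plastic granulate + paper rolls for 13242 (39 m³).
Replace paper rolls with bottled goods: the trade gains 24 net, giving 13266 at 40 m³.
No other feasible combination exceeds 13266.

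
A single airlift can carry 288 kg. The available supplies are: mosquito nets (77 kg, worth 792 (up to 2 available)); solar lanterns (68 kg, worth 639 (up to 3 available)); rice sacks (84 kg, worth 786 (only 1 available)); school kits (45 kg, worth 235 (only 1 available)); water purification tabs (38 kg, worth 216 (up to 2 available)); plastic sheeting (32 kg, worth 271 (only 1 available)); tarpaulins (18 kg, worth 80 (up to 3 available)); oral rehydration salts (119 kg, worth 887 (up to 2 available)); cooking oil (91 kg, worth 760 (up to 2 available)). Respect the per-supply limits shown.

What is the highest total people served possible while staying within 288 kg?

2721

By people served per kg: mosquito nets 10.29, solar lanterns 9.40, rice sacks 9.36, plastic sheeting 8.47 lead.
Filling by ratio: 2×mosquito nets + solar lanterns + plastic sheeting + tarpaulins for 2574, with 16 kg left unused.
The 68 kg tied up in solar lanterns is better spent on rice sacks — total rises to 2721 (288 kg).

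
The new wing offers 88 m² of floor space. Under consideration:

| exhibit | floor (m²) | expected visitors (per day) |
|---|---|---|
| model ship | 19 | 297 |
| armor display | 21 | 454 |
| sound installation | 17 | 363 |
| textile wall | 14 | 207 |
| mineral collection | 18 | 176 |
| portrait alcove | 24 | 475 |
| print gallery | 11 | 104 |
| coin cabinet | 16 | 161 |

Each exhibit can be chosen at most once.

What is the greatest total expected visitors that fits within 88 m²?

1603

By expected visitors per m²: armor display 21.62, sound installation 21.35, portrait alcove 19.79 lead.
Greedy by ratio would take model ship + armor display + sound installation + portrait alcove: 81 m² used, total 1589.
Dropping model ship frees 19 m²; slotting in textile wall + print gallery (25 m²) lifts the total to 1603 at 87 m².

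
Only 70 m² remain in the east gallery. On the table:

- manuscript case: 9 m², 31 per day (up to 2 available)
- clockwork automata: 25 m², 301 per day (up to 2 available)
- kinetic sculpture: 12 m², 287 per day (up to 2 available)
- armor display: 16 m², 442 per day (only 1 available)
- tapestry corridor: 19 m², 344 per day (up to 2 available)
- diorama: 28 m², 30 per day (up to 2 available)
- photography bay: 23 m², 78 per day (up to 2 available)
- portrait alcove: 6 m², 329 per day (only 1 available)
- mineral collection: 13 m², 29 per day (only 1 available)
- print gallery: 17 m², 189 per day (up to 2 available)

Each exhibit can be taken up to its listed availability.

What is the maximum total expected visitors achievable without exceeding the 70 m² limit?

2×kinetic sculpture + armor display + tapestry corridor + portrait alcove uses 65 of the 70 m² and totals 1689.
That's the maximum — no swap from here does better than 1689.

1689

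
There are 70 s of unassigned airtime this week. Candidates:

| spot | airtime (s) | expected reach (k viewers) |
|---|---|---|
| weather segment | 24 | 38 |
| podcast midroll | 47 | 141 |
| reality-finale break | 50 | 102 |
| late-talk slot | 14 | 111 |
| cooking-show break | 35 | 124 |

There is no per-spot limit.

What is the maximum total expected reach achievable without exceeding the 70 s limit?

555

Density check — late-talk slot 7.93, cooking-show break 3.54, podcast midroll 3.00, reality-finale break 2.04 are the best per s.
The ratio ordering already packs tightly: 5×late-talk slot, 70 s, 555.
Nothing else within 70 s beats 555.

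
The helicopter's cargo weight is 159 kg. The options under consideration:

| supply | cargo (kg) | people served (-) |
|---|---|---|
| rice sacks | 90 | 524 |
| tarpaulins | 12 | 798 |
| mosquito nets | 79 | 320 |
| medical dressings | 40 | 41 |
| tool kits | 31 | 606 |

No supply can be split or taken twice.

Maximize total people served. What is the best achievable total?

1928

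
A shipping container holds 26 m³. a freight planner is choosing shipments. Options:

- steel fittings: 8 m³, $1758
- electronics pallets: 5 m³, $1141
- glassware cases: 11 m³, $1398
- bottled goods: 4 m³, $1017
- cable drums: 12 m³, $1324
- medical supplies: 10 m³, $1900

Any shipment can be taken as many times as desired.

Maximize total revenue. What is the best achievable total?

Greedy by ratio would take 6×bottled goods: 24 m³ used, total 6102.
The 8 m³ tied up in 2×bottled goods is better spent on 2×electronics pallets — total rises to 6350 (26 m³).

6350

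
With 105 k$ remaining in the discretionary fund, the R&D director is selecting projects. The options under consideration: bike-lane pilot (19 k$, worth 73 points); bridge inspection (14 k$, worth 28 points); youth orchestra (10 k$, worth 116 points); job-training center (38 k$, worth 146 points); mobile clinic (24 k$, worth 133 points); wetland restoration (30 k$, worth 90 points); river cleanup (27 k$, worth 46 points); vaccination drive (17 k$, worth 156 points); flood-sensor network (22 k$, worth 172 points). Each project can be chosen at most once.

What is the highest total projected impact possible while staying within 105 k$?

667

Taking the top-ratio projects first gives bike-lane pilot + youth orchestra + mobile clinic + vaccination drive + flood-sensor network for 650 (92 k$).
The 19 k$ tied up in bike-lane pilot is better spent on wetland restoration — total rises to 667 (103 k$).
The spare 2 k$ is too small for any remaining project, and no exchange beats 667.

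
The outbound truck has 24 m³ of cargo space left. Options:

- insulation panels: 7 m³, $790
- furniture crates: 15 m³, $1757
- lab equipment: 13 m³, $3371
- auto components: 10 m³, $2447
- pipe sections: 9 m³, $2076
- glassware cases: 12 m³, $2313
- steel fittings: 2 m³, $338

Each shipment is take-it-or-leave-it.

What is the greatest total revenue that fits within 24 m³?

5818

Taking lab equipment + auto components: 23 m³ used, 5818 in revenue.
No other feasible combination exceeds 5818.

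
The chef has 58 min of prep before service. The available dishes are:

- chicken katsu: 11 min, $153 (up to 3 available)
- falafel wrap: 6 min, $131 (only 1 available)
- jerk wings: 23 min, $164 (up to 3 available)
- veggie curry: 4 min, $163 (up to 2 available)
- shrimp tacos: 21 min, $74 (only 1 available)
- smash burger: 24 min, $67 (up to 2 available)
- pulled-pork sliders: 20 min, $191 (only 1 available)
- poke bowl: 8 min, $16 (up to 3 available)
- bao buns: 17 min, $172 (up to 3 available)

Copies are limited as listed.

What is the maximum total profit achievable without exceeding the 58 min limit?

A density-first pass picks 3×chicken katsu + falafel wrap + 2×veggie curry + poke bowl — 932 at 55 min.
The 14 min tied up in falafel wrap and poke bowl is better spent on bao buns — total rises to 957 (58 min).
That's the maximum — no swap from here does better than 957.

957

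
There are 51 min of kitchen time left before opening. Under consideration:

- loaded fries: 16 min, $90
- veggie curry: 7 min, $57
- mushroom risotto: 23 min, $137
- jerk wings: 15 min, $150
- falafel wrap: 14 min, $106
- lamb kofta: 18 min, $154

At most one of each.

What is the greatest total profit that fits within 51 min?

By profit per min: jerk wings 10.00, lamb kofta 8.56, veggie curry 8.14 lead.
Filling by ratio: veggie curry + jerk wings + lamb kofta for 361, with 11 min left unused.
Dropping veggie curry frees 7 min; slotting in falafel wrap (14 min) lifts the total to 410 at 47 min.
Nothing else within 51 min beats 410.

410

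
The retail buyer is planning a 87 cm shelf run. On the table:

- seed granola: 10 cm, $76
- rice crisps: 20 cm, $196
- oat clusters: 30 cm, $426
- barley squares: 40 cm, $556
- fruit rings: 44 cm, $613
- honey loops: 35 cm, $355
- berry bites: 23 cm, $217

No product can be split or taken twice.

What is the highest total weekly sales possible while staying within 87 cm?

Taking the top-ratio products first gives seed granola + oat clusters + fruit rings for 1115 (84 cm).
Replace seed granola and oat clusters with barley squares: the trade gains 54 net, giving 1169 at 84 cm.
Next best is seed granola + oat clusters + fruit rings at 1115 (84 cm) — short by 54.

1169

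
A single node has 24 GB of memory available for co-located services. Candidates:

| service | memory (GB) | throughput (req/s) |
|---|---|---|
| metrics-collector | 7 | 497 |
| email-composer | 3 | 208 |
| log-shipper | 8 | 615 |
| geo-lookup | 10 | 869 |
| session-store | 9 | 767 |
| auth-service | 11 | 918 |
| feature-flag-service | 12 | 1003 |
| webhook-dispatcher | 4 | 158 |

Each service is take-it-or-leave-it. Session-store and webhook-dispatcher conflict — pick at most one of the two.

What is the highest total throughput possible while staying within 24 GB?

A density-first pass picks email-composer + geo-lookup + session-store — 1844 at 22 GB.
Dropping session-store frees 9 GB; slotting in auth-service (11 GB) lifts the total to 1995 at 24 GB.

1995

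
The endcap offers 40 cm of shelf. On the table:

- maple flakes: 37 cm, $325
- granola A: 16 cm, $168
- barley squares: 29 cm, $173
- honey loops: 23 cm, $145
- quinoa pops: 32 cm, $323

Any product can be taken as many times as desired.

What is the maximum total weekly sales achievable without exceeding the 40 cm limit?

336

Density check — granola A 10.50, quinoa pops 10.09, maple flakes 8.78 are the best per cm.
Best packing: 2×granola A — 32 cm, 336 total.
That's the maximum — no swap from here does better than 336.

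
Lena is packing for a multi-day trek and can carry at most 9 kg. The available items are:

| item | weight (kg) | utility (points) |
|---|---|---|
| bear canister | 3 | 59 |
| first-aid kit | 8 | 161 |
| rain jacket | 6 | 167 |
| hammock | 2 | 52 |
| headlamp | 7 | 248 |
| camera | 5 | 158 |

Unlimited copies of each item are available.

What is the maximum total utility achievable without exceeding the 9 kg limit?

300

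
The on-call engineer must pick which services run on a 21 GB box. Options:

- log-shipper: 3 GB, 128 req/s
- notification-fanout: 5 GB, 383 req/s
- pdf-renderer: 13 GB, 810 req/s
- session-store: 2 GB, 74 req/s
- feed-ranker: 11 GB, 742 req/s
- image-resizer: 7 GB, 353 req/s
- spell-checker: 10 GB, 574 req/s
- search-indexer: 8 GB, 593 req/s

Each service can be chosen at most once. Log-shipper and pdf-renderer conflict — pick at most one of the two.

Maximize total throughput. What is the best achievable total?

1409

Density check — notification-fanout 76.60, search-indexer 74.12, feed-ranker 67.45, pdf-renderer 62.31 are the best per GB.
Taking the top-ratio services first gives notification-fanout + image-resizer + search-indexer for 1329 (20 GB).
The 12 GB tied up in notification-fanout and image-resizer is better spent on session-store + feed-ranker — total rises to 1409 (21 GB).
Next best is pdf-renderer + search-indexer at 1403 (21 GB) — short by 6.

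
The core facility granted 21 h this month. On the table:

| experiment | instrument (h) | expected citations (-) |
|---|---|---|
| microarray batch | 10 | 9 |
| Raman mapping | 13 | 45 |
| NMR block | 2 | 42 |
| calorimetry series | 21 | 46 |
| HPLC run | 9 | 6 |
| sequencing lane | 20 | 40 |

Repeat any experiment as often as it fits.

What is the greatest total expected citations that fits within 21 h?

The ratio ordering already packs tightly: 10×NMR block, 20 h, 420.
Every other selection either busts 21 h or fails to beat 420.

420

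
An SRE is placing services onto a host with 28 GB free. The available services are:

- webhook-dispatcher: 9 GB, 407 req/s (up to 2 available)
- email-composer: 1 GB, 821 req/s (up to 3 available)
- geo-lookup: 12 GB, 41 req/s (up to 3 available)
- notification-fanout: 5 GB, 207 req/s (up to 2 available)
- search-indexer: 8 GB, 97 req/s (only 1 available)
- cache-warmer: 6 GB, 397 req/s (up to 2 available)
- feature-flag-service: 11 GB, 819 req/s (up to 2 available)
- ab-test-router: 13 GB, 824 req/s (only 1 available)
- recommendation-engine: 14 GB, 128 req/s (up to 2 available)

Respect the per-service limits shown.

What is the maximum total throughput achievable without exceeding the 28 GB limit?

4106

The ratio heuristic lands on 3×email-composer + 2×feature-flag-service (4101) but leaves 3 GB idle.
The 11 GB tied up in feature-flag-service is better spent on ab-test-router — total rises to 4106 (27 GB).
Nothing else within 28 GB beats 4106.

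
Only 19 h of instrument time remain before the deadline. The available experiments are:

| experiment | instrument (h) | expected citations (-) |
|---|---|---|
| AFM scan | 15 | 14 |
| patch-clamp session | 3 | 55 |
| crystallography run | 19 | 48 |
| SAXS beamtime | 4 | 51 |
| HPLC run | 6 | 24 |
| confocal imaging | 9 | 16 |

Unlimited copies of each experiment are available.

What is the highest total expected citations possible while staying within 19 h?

330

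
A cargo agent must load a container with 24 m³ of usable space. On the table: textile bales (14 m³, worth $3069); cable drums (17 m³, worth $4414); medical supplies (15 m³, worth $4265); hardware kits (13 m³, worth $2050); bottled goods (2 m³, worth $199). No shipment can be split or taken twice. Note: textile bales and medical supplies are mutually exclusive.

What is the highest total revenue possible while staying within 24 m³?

4613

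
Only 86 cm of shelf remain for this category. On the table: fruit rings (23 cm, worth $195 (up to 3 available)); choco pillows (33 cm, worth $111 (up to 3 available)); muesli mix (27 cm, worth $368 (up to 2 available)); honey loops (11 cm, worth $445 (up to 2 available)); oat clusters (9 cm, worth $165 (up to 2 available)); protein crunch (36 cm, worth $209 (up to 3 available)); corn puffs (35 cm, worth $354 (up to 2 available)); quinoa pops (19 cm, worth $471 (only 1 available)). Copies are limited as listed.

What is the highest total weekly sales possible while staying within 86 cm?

2059

Ranking by ratio (weekly sales/cm): honey loops 40.45, quinoa pops 24.79, oat clusters 18.33.
Taking muesli mix + 2×honey loops + 2×oat clusters + quinoa pops: 86 cm used, 2059 in weekly sales.
That's the maximum — no swap from here does better than 2059.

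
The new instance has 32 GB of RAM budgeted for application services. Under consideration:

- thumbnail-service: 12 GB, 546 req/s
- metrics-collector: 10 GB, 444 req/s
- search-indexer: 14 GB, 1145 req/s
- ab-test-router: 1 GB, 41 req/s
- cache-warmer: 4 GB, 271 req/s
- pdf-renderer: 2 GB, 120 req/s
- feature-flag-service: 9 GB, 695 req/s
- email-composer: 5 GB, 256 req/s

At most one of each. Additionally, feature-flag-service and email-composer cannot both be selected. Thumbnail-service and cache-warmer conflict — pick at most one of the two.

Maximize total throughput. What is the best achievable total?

By throughput per GB: search-indexer 81.79, feature-flag-service 77.22, cache-warmer 67.75 lead.
Taking search-indexer + ab-test-router + cache-warmer + pdf-renderer + feature-flag-service: 30 GB used, 2272 in throughput.

2272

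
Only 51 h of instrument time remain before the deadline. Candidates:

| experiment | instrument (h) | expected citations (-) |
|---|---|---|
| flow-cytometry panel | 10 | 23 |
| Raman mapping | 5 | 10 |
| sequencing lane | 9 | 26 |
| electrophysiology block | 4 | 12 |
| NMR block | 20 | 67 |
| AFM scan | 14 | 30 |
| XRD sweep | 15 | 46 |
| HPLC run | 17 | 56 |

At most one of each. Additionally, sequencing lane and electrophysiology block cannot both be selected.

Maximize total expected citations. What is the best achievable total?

Ranking by ratio (expected citations/h): NMR block 3.35, HPLC run 3.29, XRD sweep 3.07, electrophysiology block 3.00.
Raman mapping + sequencing lane + NMR block + HPLC run uses 51 of the 51 h and totals 159.

159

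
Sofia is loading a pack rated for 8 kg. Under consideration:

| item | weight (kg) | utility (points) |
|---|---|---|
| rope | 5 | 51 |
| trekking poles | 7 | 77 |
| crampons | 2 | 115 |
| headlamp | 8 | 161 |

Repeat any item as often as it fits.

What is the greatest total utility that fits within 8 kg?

460

Taking 4×crampons: 8 kg used, 460 in utility.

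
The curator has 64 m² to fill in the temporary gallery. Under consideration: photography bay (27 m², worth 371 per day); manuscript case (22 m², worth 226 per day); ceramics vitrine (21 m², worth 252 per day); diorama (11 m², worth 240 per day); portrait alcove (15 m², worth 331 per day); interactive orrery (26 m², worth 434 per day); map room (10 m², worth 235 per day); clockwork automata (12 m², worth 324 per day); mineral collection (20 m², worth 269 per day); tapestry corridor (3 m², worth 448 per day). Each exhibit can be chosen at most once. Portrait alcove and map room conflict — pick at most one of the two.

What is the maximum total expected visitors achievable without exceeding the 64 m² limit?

1681

Taking diorama + interactive orrery + map room + clockwork automata + tapestry corridor: 62 m² used, 1681 in expected visitors.
Runner-up photography bay + diorama + map room + clockwork automata + tapestry corridor tops out at 1618.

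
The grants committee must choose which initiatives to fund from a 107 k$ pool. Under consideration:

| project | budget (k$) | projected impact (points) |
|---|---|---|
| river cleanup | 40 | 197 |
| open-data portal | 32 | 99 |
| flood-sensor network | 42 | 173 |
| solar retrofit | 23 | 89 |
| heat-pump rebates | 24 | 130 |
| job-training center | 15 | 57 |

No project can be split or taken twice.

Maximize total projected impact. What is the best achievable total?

500

By projected impact per k$: heat-pump rebates 5.42, river cleanup 4.92, flood-sensor network 4.12 lead.
River cleanup + flood-sensor network + heat-pump rebates uses 106 of the 107 k$ and totals 500.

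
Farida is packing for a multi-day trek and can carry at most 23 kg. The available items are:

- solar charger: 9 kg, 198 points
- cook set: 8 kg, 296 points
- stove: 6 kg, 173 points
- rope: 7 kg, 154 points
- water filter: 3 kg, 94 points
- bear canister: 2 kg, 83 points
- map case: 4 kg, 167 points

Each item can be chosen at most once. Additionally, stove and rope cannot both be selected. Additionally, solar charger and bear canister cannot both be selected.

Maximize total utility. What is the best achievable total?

Density check — map case 41.75, bear canister 41.50, cook set 37.00, water filter 31.33 are the best per kg.
Cook set + stove + water filter + bear canister + map case uses 23 of the 23 kg and totals 813.
Every other selection either busts 23 kg or breaks a pairing rule or fails to beat 813.

813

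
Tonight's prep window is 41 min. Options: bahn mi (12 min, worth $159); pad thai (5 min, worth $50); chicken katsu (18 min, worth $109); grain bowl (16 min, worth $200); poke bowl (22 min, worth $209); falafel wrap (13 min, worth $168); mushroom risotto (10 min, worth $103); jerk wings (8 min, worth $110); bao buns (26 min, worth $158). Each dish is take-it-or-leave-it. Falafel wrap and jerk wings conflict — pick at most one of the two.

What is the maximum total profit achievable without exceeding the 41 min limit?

Taking bahn mi + grain bowl + falafel wrap: 41 min used, 527 in profit.

527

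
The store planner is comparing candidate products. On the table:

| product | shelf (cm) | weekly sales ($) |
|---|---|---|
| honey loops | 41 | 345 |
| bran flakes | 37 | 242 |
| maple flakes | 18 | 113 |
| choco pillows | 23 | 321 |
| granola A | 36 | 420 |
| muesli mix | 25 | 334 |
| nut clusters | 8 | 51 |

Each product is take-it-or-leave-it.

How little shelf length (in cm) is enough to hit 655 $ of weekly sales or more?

Look for the lowest-shelf combination reaching 655.
Taking choco pillows + muesli mix gives 655 (≥ 655) for 48 cm.
Below 48 cm the best achievable stays under 655.

48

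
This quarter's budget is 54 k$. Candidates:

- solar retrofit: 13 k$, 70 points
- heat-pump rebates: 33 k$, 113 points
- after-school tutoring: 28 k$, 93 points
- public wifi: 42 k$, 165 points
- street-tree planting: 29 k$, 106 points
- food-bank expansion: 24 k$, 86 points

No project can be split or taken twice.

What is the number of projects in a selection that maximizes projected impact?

2

The maximum projected impact within 54 k$ is 192.
street-tree planting + food-bank expansion hits 192 at 53 k$.
Any selection reaching 192 contains exactly 2 projects.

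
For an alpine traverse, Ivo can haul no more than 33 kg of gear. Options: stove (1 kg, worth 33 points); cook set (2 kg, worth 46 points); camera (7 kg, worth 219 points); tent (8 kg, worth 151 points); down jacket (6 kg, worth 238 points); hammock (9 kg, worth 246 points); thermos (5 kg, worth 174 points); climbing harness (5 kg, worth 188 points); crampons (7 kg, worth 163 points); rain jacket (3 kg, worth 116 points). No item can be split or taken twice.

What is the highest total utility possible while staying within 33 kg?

The ratio heuristic lands on stove + cook set + camera + down jacket + thermos + climbing harness + rain jacket (1014) but leaves 4 kg idle.
Replace cook set and rain jacket with hammock: the trade gains 84 net, giving 1098 at 33 kg.
Camera + down jacket + thermos + climbing harness + crampons + rain jacket (33 kg) also reaches 1098 — a tie, but nothing goes higher.

1098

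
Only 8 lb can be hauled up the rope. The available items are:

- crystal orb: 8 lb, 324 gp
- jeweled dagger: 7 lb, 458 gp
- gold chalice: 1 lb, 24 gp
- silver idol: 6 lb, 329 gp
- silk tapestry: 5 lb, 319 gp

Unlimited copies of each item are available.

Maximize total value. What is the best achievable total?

482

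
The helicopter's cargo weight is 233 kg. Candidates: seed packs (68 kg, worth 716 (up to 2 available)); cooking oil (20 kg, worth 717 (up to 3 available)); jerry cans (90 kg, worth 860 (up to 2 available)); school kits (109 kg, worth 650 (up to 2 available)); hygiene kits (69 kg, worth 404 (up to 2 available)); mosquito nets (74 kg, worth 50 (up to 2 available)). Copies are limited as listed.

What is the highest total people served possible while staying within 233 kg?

By people served per kg: cooking oil 35.85, seed packs 10.53, jerry cans 9.56, school kits 5.96 lead.
Taking the top-ratio supplies first gives 2×seed packs + 3×cooking oil for 3583 (196 kg).
Dropping seed packs frees 68 kg; slotting in jerry cans (90 kg) lifts the total to 3727 at 218 kg.
Nothing else within 233 kg beats 3727.

3727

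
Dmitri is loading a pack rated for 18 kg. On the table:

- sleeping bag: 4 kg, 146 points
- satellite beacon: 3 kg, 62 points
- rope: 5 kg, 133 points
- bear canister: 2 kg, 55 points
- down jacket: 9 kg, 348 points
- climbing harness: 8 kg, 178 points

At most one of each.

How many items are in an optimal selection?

3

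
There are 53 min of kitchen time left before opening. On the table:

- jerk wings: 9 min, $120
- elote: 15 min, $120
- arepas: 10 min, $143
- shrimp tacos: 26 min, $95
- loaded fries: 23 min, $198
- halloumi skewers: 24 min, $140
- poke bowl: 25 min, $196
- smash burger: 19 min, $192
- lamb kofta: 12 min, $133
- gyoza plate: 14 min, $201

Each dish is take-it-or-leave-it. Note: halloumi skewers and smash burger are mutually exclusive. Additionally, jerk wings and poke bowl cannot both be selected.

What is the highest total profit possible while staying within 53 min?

Filling by ratio: jerk wings + arepas + lamb kofta + gyoza plate for 597, with 8 min left unused.
Replace lamb kofta with smash burger: the trade gains 59 net, giving 656 at 52 min.
Next best is jerk wings + arepas + lamb kofta + gyoza plate at 597 (45 min) — short by 59.

656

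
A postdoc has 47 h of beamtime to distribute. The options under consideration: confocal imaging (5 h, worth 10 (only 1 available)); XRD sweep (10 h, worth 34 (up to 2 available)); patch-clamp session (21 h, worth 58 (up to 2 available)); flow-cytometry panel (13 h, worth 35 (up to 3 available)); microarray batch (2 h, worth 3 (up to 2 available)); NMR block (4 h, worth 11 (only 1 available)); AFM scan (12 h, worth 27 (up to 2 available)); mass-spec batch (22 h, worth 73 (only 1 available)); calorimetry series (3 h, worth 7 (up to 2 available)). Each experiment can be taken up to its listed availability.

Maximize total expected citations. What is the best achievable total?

152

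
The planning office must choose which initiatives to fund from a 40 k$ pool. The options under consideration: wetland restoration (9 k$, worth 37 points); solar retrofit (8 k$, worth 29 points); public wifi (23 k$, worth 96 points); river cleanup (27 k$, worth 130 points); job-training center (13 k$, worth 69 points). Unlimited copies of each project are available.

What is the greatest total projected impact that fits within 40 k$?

By projected impact per k$: job-training center 5.31, river cleanup 4.81, public wifi 4.17, wetland restoration 4.11 lead.
3×job-training center uses 39 of the 40 k$ and totals 207.

207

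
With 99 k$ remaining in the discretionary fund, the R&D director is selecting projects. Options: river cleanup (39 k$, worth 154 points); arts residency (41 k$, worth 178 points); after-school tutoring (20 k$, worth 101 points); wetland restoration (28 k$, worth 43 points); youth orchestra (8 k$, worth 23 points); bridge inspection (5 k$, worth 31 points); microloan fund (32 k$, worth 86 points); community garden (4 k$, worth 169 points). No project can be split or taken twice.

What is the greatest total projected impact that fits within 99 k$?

555

Density check — community garden 42.25, bridge inspection 6.20, after-school tutoring 5.05 are the best per k$.
Taking the top-ratio projects first gives arts residency + after-school tutoring + youth orchestra + bridge inspection + community garden for 502 (78 k$).
The 20 k$ tied up in after-school tutoring is better spent on river cleanup — total rises to 555 (97 k$).
The closest alternative, arts residency + after-school tutoring + microloan fund + community garden, reaches only 534.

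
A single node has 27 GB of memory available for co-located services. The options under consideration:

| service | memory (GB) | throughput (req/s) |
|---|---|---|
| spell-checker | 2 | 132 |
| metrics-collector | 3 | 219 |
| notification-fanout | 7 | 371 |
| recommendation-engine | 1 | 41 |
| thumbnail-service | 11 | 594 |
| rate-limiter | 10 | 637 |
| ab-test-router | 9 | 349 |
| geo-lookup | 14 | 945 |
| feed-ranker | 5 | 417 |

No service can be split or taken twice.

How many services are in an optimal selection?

Best achievable throughput is 1801.
One optimal bundle: metrics-collector + rate-limiter + geo-lookup (27 GB).
Every optimal selection uses 3 services.

3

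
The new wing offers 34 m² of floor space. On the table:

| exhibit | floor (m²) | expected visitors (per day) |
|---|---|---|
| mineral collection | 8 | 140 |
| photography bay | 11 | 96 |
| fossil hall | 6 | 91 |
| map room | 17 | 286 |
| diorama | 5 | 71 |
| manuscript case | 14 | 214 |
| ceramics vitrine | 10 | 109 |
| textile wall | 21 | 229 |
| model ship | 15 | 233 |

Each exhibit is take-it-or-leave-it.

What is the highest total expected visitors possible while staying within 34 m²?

Ranking by ratio (expected visitors/m²): mineral collection 17.50, map room 16.82, model ship 15.53, manuscript case 15.29.
Taking the top-ratio exhibits first gives mineral collection + fossil hall + map room for 517 (31 m²).
Replace map room with diorama + model ship: the trade gains 18 net, giving 535 at 34 m².
An exhaustive check of the 512 subsets confirms 535.

535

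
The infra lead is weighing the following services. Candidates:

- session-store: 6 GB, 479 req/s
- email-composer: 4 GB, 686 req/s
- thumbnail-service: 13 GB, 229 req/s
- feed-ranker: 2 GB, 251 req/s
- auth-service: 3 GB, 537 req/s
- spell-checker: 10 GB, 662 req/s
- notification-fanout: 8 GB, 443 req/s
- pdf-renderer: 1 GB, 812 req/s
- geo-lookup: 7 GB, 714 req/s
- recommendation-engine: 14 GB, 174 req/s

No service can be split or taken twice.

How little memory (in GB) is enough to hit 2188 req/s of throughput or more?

Minimise GB subject to total throughput ≥ 2188.
Taking email-composer + feed-ranker + auth-service + pdf-renderer gives 2286 (≥ 2188) for 10 GB.
No combination under 10 GB hits 2188.

10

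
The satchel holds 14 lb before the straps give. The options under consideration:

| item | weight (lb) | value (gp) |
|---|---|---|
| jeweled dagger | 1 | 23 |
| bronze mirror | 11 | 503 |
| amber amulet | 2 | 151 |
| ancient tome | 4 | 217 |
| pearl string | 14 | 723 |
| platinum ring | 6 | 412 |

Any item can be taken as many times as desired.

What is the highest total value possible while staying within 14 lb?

7×amber amulet uses 14 of the 14 lb and totals 1057.
Nothing else within 14 lb beats 1057.

1057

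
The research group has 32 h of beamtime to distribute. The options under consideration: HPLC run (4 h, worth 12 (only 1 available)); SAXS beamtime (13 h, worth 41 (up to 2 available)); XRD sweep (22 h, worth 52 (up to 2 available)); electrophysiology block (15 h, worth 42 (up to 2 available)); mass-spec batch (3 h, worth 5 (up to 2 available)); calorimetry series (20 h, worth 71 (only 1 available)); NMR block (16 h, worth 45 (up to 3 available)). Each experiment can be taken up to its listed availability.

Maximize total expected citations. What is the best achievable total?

95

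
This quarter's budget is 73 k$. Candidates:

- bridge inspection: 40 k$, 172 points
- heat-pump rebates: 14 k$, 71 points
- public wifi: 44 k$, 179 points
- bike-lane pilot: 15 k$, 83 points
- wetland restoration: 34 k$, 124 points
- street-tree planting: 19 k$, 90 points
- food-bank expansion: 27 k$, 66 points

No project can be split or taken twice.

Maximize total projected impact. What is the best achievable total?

333

Taking the top-ratio projects first gives heat-pump rebates + bike-lane pilot + street-tree planting for 244 (48 k$).
Replace street-tree planting with public wifi: the trade gains 89 net, giving 333 at 73 k$.
Bridge inspection + heat-pump rebates + street-tree planting (73 k$) also reaches 333 — a tie, but nothing goes higher.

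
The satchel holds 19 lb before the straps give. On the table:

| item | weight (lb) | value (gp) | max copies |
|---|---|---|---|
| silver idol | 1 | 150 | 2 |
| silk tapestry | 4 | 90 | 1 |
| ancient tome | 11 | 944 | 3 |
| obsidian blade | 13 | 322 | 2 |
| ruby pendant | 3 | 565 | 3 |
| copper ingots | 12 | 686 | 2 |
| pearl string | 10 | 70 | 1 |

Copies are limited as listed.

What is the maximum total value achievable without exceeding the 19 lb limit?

Greedy by ratio would take 2×silver idol + silk tapestry + 3×ruby pendant: 15 lb used, total 2085.
Replace silk tapestry and ruby pendant with ancient tome: the trade gains 289 net, giving 2374 at 19 lb.

2374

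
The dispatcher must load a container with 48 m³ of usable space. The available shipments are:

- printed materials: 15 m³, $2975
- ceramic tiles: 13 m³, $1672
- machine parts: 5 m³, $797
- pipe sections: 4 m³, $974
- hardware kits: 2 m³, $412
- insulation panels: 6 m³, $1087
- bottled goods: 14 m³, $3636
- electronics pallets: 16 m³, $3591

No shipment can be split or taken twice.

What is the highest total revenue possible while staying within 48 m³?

10614

A density-first pass picks machine parts + pipe sections + hardware kits + insulation panels + bottled goods + electronics pallets — 10497 at 47 m³.
Replace machine parts and pipe sections and insulation panels with printed materials: the trade gains 117 net, giving 10614 at 47 m³.
Nothing else within 48 m³ beats 10614.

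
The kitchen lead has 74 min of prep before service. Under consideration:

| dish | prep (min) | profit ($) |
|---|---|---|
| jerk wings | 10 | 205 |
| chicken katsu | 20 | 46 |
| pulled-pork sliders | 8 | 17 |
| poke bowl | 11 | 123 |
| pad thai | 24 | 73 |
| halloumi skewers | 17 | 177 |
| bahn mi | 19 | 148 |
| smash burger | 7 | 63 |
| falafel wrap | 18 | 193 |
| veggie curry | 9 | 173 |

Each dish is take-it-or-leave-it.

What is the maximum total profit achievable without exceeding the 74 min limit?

The ratio ordering already packs tightly: jerk wings + poke bowl + halloumi skewers + smash burger + falafel wrap + veggie curry, 72 min, 934.
Nothing else within 74 min beats 934.

934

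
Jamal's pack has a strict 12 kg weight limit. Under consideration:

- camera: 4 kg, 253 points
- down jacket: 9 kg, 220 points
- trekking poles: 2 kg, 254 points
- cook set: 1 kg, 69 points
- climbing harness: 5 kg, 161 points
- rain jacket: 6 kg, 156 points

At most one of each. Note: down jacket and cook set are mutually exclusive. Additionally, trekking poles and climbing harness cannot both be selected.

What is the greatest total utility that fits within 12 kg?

663

Density check — trekking poles 127.00, cook set 69.00, camera 63.25, climbing harness 32.20 are the best per kg.
Camera + trekking poles + rain jacket uses 12 of the 12 kg and totals 663.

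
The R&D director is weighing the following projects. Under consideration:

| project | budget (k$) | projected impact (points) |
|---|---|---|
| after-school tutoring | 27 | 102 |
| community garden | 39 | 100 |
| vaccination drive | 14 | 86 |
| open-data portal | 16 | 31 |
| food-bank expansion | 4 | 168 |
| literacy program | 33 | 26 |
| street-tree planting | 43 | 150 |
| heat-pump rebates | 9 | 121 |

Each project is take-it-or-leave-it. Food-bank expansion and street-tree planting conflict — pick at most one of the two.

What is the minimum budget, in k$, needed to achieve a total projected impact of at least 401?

Minimise k$ subject to total projected impact ≥ 401.
vaccination drive + open-data portal + food-bank expansion + heat-pump rebates reaches 406 using 43 k$.
Below 43 k$ the best achievable stays under 401.

43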